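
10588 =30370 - 19782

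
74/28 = 2 + 9/14 = 2.64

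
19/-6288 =-19/6288= - 0.00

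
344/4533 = 344/4533= 0.08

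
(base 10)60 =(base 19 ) 33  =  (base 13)48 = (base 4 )330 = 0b111100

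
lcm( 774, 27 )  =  2322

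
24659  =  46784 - 22125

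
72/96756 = 6/8063 = 0.00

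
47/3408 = 47/3408  =  0.01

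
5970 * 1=5970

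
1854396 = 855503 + 998893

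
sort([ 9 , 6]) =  [ 6, 9]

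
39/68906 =39/68906 =0.00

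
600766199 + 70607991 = 671374190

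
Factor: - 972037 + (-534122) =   -  1506159 = -  3^2*37^1*4523^1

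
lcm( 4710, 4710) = 4710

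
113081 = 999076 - 885995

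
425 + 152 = 577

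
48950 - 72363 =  - 23413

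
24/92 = 6/23  =  0.26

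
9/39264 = 3/13088 = 0.00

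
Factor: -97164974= - 2^1*19^1* 31^1*82483^1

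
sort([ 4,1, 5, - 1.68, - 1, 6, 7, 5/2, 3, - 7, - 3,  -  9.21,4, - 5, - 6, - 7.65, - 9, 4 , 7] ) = [-9.21,-9 ,-7.65,-7, - 6,-5 , - 3,-1.68, - 1, 1,5/2,3, 4,4,  4, 5, 6, 7, 7]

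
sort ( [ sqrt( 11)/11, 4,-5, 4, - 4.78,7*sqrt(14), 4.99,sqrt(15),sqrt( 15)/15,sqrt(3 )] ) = [ - 5,- 4.78,sqrt(15 )/15, sqrt( 11)/11, sqrt( 3), sqrt(15) , 4, 4, 4.99,7*sqrt( 14 ) ]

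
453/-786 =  - 151/262 = - 0.58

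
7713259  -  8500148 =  - 786889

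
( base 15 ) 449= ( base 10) 969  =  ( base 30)129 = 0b1111001001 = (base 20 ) 289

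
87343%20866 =3879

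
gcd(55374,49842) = 6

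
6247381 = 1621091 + 4626290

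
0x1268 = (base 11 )35A4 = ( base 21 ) AE8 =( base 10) 4712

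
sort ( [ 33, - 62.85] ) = [ - 62.85,33]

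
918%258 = 144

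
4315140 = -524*(-8235) 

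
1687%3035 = 1687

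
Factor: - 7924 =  - 2^2*7^1*283^1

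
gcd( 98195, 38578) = 1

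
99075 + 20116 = 119191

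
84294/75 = 1123 + 23/25 = 1123.92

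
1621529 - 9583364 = - 7961835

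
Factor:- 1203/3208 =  - 2^(-3 )*3^1 = - 3/8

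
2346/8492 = 1173/4246 = 0.28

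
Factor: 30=2^1*3^1 * 5^1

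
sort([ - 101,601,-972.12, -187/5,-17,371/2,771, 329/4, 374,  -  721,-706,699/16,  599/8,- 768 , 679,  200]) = [-972.12 ,  -  768,-721, - 706,  -  101,-187/5,  -  17,  699/16,599/8, 329/4,371/2 , 200, 374, 601, 679, 771 ]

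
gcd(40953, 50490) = 561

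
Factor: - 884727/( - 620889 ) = 294909/206963= 3^1*67^( - 1)*197^1*499^1*3089^ ( - 1 )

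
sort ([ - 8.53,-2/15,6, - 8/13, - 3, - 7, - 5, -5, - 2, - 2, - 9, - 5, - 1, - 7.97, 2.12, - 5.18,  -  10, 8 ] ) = [  -  10, - 9, - 8.53,  -  7.97, - 7, - 5.18,-5, - 5, - 5, - 3, - 2, - 2, - 1, - 8/13,  -  2/15,2.12,6, 8 ]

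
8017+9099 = 17116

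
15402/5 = 3080 + 2/5 = 3080.40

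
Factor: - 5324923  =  -5324923^1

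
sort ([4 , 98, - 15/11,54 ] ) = [ - 15/11, 4,  54,98 ]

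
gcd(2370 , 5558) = 2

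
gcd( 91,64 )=1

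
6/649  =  6/649 = 0.01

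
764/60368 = 191/15092  =  0.01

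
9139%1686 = 709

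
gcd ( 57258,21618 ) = 18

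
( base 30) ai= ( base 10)318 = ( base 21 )F3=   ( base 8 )476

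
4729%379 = 181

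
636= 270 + 366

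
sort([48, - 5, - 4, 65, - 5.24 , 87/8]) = [ - 5.24, - 5, - 4,  87/8, 48, 65]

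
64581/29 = 64581/29 = 2226.93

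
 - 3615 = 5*(-723) 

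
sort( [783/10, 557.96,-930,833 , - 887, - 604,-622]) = [-930 , - 887, - 622,  -  604  ,  783/10,  557.96,  833 ] 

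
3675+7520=11195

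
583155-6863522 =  - 6280367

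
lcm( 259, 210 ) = 7770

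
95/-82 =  - 95/82  =  - 1.16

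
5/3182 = 5/3182 = 0.00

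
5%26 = 5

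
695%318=59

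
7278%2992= 1294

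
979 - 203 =776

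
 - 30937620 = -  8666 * 3570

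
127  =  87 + 40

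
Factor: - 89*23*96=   -  2^5*3^1*23^1 * 89^1=-  196512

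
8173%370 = 33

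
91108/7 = 91108/7=13015.43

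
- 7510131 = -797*9423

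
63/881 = 63/881 = 0.07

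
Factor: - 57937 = -11^1*23^1*229^1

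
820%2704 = 820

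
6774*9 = 60966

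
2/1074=1/537 = 0.00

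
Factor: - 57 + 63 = 2^1*3^1 = 6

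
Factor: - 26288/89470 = -2^3*5^ (-1) * 23^(  -  1 )*31^1*53^1 * 389^( - 1) = -13144/44735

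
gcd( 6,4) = 2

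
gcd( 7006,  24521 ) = 3503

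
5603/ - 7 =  - 5603/7  =  - 800.43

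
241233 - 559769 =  - 318536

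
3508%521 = 382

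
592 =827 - 235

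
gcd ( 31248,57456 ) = 1008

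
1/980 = 1/980= 0.00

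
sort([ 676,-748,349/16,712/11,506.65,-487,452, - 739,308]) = [ - 748, - 739, - 487,349/16,712/11, 308,452,506.65, 676]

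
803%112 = 19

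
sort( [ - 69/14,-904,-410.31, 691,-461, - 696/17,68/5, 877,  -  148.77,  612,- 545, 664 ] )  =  [-904, - 545,-461,-410.31,-148.77, - 696/17, - 69/14, 68/5,612,664, 691, 877]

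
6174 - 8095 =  - 1921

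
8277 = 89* 93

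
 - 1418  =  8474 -9892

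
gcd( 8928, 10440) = 72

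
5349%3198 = 2151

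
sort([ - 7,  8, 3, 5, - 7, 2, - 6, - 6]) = [ - 7, - 7, - 6, - 6,2 , 3,5,8] 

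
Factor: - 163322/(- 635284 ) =127/494 = 2^( - 1)*13^(- 1)*19^(-1)*127^1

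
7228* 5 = 36140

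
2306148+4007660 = 6313808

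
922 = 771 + 151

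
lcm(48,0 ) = 0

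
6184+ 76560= 82744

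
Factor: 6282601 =13^1*43^1*11239^1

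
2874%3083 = 2874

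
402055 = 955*421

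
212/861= 212/861 = 0.25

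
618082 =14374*43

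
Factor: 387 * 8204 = 3174948 = 2^2*3^2 * 7^1*43^1*293^1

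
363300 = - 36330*( - 10 )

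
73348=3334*22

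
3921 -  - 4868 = 8789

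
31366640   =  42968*730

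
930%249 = 183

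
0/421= 0=0.00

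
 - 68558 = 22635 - 91193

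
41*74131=3039371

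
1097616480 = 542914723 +554701757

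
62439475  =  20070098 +42369377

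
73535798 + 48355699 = 121891497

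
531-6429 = -5898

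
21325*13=277225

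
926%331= 264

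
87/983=87/983   =  0.09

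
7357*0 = 0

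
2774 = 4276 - 1502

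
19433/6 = 19433/6 = 3238.83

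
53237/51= 1043 + 44/51 = 1043.86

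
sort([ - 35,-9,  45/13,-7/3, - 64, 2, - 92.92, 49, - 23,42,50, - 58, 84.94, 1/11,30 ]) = [  -  92.92, - 64,-58 ,-35,-23, - 9,-7/3,1/11, 2,45/13, 30, 42,49,50,84.94] 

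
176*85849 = 15109424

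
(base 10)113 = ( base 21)58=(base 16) 71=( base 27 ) 45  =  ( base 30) 3N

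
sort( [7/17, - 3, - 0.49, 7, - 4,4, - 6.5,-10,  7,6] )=[  -  10, - 6.5,  -  4,  -  3 , -0.49,  7/17, 4, 6, 7,7 ]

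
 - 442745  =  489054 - 931799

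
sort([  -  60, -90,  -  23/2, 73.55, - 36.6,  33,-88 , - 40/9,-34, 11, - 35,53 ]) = [ - 90, - 88, -60,-36.6 , -35,  -  34, - 23/2,  -  40/9, 11,  33, 53,  73.55]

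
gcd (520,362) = 2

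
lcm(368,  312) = 14352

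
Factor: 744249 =3^1 * 11^1*19^1*1187^1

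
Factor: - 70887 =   -  3^1 *23629^1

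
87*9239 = 803793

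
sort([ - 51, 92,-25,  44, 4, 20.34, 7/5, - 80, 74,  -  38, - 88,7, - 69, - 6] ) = [ - 88, - 80, - 69, - 51, - 38,-25, - 6, 7/5,4, 7, 20.34, 44, 74, 92]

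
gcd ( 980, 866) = 2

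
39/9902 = 39/9902 = 0.00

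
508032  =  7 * 72576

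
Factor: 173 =173^1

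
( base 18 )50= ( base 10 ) 90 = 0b1011010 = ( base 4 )1122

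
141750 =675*210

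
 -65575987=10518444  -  76094431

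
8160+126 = 8286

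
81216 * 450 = 36547200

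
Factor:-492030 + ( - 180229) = - 7^1*137^1*701^1 = - 672259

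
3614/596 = 6+19/298 = 6.06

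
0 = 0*32980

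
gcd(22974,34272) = 42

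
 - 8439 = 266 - 8705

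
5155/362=5155/362 = 14.24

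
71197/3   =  23732 + 1/3=23732.33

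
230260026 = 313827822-83567796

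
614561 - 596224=18337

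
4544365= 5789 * 785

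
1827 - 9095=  - 7268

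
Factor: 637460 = 2^2*5^1*31873^1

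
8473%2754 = 211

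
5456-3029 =2427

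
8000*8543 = 68344000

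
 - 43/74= - 1 + 31/74 = - 0.58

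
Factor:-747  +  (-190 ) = -937^1 = - 937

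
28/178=14/89 = 0.16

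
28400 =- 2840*(-10 ) 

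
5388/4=1347 = 1347.00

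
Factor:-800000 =-2^8 * 5^5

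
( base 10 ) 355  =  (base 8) 543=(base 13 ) 214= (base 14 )1B5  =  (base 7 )1015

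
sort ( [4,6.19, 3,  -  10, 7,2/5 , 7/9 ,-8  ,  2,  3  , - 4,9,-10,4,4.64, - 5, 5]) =[ - 10 ,-10,- 8 , - 5, -4 , 2/5, 7/9,2,  3, 3, 4, 4 , 4.64, 5,6.19,7,9]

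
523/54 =9 +37/54 = 9.69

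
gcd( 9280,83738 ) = 2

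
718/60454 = 359/30227 = 0.01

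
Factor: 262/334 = 131/167 = 131^1*167^(-1)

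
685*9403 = 6441055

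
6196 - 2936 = 3260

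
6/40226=3/20113 = 0.00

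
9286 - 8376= 910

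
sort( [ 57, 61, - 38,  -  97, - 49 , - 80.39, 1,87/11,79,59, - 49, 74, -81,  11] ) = [ - 97, - 81, -80.39,-49,- 49, - 38,1,87/11,11,57,59,61,74, 79]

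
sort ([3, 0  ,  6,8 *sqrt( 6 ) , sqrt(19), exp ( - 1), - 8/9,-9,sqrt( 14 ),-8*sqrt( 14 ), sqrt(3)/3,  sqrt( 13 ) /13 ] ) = [-8*sqrt( 14), - 9,-8/9,0, sqrt( 13 ) /13,exp(  -  1),sqrt ( 3) /3,3, sqrt( 14 ),sqrt( 19), 6 , 8*sqrt(6)]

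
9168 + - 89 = 9079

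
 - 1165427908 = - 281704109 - 883723799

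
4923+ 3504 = 8427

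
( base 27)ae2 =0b1110111110110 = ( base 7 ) 31235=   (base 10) 7670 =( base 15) 2415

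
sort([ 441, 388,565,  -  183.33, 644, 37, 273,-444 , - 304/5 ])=[ - 444, - 183.33, - 304/5,  37 , 273,  388,441,565,644]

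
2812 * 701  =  1971212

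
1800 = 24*75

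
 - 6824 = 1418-8242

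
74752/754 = 99 + 53/377 =99.14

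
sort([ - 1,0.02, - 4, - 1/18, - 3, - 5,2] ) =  [ - 5,- 4, - 3,-1, - 1/18,0.02, 2] 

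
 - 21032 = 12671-33703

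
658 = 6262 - 5604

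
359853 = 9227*39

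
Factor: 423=3^2*47^1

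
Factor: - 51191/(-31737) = 721/447 = 3^ ( - 1 )*7^1*103^1  *  149^(  -  1 ) 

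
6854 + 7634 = 14488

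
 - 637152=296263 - 933415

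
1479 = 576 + 903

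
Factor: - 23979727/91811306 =- 2^( - 1)*19^( - 1)*67^ (-1)*769^1*31183^1*36061^(  -  1)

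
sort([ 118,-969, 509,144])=[ - 969, 118,144, 509] 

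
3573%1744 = 85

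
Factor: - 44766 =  - 2^1*3^3*829^1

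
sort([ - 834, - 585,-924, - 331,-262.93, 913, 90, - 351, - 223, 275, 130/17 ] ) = [ - 924, -834, - 585, - 351,-331, - 262.93, -223, 130/17,90, 275, 913]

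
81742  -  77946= 3796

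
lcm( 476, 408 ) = 2856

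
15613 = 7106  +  8507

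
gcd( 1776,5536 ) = 16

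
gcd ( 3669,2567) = 1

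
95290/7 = 13612 + 6/7 = 13612.86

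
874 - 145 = 729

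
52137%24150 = 3837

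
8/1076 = 2/269 =0.01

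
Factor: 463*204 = 94452 = 2^2 * 3^1*17^1*463^1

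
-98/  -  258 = 49/129 = 0.38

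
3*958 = 2874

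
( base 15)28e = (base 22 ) 14C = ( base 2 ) 1001001000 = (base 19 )1BE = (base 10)584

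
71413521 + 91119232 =162532753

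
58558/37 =58558/37 = 1582.65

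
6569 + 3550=10119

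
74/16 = 37/8 = 4.62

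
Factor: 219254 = 2^1*7^1*15661^1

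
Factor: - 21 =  - 3^1*7^1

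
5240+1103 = 6343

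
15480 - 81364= -65884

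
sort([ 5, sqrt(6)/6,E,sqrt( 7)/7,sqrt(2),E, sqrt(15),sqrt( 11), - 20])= [ - 20, sqrt( 7 )/7 , sqrt( 6 )/6, sqrt(2), E,  E, sqrt (11),sqrt( 15) , 5 ] 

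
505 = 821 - 316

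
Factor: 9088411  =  103^1*88237^1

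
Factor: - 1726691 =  - 1726691^1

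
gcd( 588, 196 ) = 196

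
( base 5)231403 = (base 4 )2002201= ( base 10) 8353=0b10000010100001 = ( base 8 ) 20241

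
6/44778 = 1/7463 = 0.00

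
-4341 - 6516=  - 10857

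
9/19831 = 9/19831 = 0.00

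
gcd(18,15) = 3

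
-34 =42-76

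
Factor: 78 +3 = 81 = 3^4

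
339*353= 119667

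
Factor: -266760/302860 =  - 702/797 = - 2^1*3^3*13^1*797^( - 1)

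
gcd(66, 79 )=1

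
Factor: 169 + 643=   812 = 2^2*7^1*29^1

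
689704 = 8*86213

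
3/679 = 3/679 = 0.00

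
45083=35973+9110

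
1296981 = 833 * 1557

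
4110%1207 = 489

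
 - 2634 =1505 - 4139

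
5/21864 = 5/21864= 0.00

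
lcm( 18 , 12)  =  36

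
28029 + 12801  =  40830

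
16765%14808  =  1957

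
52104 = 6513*8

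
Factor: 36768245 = 5^1*1163^1*6323^1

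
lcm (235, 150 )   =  7050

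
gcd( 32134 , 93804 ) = 2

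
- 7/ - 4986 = 7/4986  =  0.00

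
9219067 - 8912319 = 306748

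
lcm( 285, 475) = 1425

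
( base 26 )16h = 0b1101010001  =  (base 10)849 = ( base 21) 1j9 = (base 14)449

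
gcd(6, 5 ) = 1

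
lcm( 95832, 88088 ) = 8720712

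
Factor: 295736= 2^3*7^1 * 5281^1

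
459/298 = 459/298 = 1.54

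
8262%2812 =2638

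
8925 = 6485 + 2440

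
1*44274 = 44274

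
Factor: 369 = 3^2*41^1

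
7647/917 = 8 + 311/917 =8.34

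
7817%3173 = 1471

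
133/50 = 2 + 33/50 = 2.66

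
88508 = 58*1526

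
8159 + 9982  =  18141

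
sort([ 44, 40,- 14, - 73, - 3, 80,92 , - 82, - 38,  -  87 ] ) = [ - 87, - 82, - 73, - 38, - 14, - 3, 40,44 , 80,92]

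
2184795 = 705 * 3099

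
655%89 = 32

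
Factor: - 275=  -  5^2*11^1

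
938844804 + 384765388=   1323610192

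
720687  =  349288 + 371399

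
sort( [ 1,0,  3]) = [ 0,1,  3]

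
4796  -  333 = 4463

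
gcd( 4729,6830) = 1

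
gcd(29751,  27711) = 3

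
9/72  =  1/8 = 0.12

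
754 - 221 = 533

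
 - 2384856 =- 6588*362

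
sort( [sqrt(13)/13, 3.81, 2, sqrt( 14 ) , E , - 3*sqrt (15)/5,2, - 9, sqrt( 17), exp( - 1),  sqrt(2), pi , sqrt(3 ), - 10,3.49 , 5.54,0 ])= [-10, - 9,-3*sqrt( 15) /5,0,sqrt( 13)/13, exp( - 1),  sqrt(2),  sqrt(3),2,2 , E,  pi, 3.49 , sqrt ( 14 ), 3.81 , sqrt( 17 ), 5.54 ]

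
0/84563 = 0 = 0.00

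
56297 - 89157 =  - 32860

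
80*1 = 80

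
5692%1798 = 298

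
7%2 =1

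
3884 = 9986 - 6102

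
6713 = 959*7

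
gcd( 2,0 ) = 2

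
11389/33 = 11389/33 = 345.12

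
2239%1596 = 643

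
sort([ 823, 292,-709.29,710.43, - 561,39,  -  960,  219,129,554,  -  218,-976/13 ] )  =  [  -  960, - 709.29, - 561, - 218, - 976/13, 39,129,219,292,554, 710.43,823 ] 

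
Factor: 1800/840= 3^1*5^1*7^( - 1 ) = 15/7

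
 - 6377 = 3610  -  9987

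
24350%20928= 3422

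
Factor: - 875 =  - 5^3*7^1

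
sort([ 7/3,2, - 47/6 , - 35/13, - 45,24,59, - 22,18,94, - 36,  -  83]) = [-83, - 45 , - 36 , - 22 , - 47/6,-35/13,2,7/3, 18,  24, 59,94] 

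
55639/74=751 + 65/74 = 751.88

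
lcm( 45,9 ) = 45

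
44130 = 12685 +31445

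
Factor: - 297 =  - 3^3*11^1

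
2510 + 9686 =12196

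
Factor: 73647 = 3^2*7^2*167^1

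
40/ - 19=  - 3+17/19   =  - 2.11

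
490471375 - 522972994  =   - 32501619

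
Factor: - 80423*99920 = -2^4*5^1*7^1*1249^1*11489^1 =-8035866160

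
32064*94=3014016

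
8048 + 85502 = 93550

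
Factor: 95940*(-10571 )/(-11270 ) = 2^1 *3^2 * 7^(- 2 )*11^1*13^1*23^( - 1)*31^2*41^1 = 101418174/1127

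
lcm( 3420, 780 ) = 44460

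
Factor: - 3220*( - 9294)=29926680 = 2^3*3^1*5^1*7^1*23^1 * 1549^1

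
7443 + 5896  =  13339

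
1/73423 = 1/73423 = 0.00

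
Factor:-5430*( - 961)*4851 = 25313633730 = 2^1*3^3*5^1*7^2*11^1*31^2*181^1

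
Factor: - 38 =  - 2^1 * 19^1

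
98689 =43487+55202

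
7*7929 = 55503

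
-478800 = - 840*570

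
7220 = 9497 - 2277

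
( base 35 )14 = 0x27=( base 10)39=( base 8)47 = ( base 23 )1G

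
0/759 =0 = 0.00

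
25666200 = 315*81480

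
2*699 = 1398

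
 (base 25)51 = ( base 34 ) 3O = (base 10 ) 126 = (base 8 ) 176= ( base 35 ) 3L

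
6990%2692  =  1606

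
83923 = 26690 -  - 57233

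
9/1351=9/1351 = 0.01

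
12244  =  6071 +6173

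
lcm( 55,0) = 0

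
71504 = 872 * 82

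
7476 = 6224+1252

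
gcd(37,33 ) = 1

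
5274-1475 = 3799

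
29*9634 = 279386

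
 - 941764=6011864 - 6953628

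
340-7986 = -7646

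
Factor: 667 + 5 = 672=2^5*3^1 * 7^1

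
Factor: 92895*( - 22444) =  - 2^2*3^1*5^1*11^1*31^1*181^1*563^1 = - 2084935380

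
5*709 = 3545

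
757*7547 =5713079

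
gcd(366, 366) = 366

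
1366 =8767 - 7401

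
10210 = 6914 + 3296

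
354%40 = 34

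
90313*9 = 812817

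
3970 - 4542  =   - 572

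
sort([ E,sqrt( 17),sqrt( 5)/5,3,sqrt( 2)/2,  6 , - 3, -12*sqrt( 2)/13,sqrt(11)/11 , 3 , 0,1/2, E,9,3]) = [  -  3, - 12 * sqrt( 2)/13,0, sqrt( 11)/11, sqrt(5 ) /5,1/2, sqrt(2)/2,E,E, 3,3 , 3, sqrt ( 17 ), 6,9 ]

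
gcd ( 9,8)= 1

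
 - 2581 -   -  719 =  - 1862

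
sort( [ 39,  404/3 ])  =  [ 39,404/3 ] 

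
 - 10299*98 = -1009302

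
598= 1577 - 979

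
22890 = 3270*7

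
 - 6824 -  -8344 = 1520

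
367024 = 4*91756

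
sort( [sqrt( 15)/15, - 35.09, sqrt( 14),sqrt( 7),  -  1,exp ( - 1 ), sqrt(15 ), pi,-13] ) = [ - 35.09, - 13, - 1, sqrt(15)/15, exp(  -  1), sqrt(7), pi,sqrt(14), sqrt( 15)]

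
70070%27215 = 15640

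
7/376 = 7/376  =  0.02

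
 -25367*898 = - 22779566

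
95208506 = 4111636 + 91096870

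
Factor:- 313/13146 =  -  2^( -1)*3^ ( - 1 )*7^(-1 ) = - 1/42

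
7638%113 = 67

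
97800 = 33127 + 64673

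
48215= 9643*5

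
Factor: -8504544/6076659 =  - 2^5*88589^1*2025553^( - 1)=-  2834848/2025553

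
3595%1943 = 1652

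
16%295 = 16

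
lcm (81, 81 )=81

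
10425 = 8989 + 1436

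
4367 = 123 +4244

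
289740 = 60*4829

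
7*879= 6153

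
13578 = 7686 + 5892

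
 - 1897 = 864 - 2761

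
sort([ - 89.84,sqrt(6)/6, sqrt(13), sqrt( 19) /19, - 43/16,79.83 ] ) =[ - 89.84,- 43/16 , sqrt (19 ) /19,sqrt(6 ) /6,sqrt (13 ) , 79.83 ]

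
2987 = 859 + 2128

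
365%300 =65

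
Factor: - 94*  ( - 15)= 1410  =  2^1*3^1*5^1* 47^1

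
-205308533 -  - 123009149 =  - 82299384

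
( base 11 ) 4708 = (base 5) 144204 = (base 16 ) 1823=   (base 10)6179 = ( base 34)5bp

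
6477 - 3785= 2692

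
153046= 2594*59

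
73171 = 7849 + 65322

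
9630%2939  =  813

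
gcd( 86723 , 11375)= 91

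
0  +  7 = 7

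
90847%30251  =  94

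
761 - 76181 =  - 75420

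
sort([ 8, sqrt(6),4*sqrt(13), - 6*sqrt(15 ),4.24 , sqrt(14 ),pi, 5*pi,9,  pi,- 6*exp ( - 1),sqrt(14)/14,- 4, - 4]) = [ - 6 * sqrt(15 ), - 4,-4, - 6*exp( -1 ) , sqrt(  14) /14, sqrt(6),pi, pi, sqrt( 14 ) , 4.24,8, 9, 4*sqrt (13),5*pi]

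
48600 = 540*90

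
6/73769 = 6/73769 =0.00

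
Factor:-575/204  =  -2^( - 2)*3^( - 1)*5^2*17^ ( - 1)*23^1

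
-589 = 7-596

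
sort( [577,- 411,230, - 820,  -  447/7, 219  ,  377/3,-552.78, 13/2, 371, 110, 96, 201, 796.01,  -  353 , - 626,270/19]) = [- 820, - 626 ,-552.78,-411, - 353,-447/7,  13/2,  270/19,96,110,377/3,201, 219, 230,371, 577  ,  796.01 ]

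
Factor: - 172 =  - 2^2*43^1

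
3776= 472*8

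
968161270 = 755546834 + 212614436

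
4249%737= 564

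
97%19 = 2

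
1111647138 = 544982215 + 566664923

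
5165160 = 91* 56760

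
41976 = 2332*18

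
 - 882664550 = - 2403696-880260854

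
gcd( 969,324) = 3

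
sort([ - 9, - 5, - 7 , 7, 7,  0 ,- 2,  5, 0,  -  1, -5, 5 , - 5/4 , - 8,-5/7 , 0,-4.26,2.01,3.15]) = [ - 9, - 8,- 7, - 5 ,- 5, - 4.26,-2,-5/4  , - 1 , - 5/7, 0, 0 , 0, 2.01,3.15 , 5,  5, 7, 7 ]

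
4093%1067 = 892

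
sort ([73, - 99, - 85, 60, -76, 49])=[ - 99, - 85 , - 76,49, 60, 73] 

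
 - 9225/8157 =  - 2 + 2363/2719 = -1.13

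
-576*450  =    -  259200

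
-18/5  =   - 4 + 2/5 = - 3.60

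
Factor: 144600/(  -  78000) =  - 241/130 = - 2^(  -  1)*5^( - 1)*13^ ( - 1 )*241^1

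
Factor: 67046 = 2^1*7^1*4789^1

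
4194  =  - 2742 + 6936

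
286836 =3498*82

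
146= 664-518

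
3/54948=1/18316 = 0.00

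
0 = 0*44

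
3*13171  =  39513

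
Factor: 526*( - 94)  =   - 2^2 * 47^1 * 263^1=- 49444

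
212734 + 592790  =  805524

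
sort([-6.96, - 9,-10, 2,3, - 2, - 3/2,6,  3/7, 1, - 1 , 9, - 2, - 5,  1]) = [ - 10,-9, - 6.96,-5,-2, - 2, - 3/2, - 1,3/7, 1, 1, 2, 3,6, 9]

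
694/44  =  15+ 17/22 = 15.77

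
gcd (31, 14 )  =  1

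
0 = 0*8434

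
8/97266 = 4/48633 = 0.00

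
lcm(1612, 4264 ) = 132184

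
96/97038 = 16/16173 = 0.00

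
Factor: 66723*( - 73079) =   -  4876050117 = - 3^1*23^1*967^1*73079^1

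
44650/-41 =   -  44650/41 =-1089.02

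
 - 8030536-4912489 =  - 12943025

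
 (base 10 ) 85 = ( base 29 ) 2r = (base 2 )1010101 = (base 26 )37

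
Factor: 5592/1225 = 2^3*3^1  *5^( - 2)*7^(-2 )*233^1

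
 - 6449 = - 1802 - 4647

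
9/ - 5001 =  - 1 + 1664/1667 = - 0.00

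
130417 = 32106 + 98311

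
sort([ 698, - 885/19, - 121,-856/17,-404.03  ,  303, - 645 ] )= [-645, - 404.03, - 121, - 856/17,-885/19, 303,698 ] 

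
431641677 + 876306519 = 1307948196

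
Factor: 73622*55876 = 4113702872 = 2^3*61^1*131^1* 229^1* 281^1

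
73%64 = 9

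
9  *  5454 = 49086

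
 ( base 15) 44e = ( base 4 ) 33032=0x3CE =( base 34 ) SM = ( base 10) 974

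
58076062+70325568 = 128401630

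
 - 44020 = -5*8804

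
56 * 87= 4872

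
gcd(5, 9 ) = 1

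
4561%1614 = 1333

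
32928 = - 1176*( - 28 )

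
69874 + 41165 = 111039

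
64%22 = 20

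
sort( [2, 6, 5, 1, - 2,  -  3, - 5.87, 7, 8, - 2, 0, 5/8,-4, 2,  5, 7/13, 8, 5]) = [ - 5.87 ,-4,  -  3, - 2,-2,0, 7/13, 5/8, 1,2,2, 5, 5, 5, 6,7 , 8,8 ] 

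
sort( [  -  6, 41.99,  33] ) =[ - 6,33,41.99 ]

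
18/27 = 2/3 = 0.67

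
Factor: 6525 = 3^2*5^2*29^1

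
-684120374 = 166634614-850754988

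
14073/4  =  3518 + 1/4 = 3518.25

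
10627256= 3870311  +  6756945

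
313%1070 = 313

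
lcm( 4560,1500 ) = 114000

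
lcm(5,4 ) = 20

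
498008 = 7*71144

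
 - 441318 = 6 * ( - 73553) 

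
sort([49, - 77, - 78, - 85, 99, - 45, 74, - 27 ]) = [-85, - 78 , - 77,  -  45, -27, 49,74, 99 ] 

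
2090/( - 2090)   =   - 1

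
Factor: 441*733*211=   3^2*7^2*211^1*733^1 = 68206383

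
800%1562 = 800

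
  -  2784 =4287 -7071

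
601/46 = 13+ 3/46 =13.07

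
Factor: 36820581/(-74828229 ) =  - 491^1* 3571^1*3563249^( - 1) = - 1753361/3563249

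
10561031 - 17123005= -6561974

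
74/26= 37/13  =  2.85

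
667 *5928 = 3953976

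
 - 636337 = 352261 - 988598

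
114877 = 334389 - 219512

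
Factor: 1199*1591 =11^1*37^1*43^1*109^1 = 1907609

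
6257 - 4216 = 2041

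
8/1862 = 4/931 = 0.00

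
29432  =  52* 566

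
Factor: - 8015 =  - 5^1*7^1*229^1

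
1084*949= 1028716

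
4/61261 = 4/61261= 0.00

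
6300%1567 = 32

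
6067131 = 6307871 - 240740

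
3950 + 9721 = 13671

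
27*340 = 9180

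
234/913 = 234/913 = 0.26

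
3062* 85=260270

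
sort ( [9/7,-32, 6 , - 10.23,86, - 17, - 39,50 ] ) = [ - 39, - 32, - 17 , - 10.23,9/7,6,50, 86 ]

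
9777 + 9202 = 18979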